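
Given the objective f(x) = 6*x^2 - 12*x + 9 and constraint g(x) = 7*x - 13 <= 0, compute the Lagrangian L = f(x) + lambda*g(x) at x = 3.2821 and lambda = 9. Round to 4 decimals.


Step 1: Evaluate f(x).
f(3.2821) = 6*3.2821^2 - 12*3.2821 + 9 = 34.2479
Step 2: Evaluate g(x).
g(3.2821) = 7*3.2821 - 13 = 9.9747
Step 3: Compute Lagrangian.
L = 34.2479 + 9*9.9747 = 124.0202


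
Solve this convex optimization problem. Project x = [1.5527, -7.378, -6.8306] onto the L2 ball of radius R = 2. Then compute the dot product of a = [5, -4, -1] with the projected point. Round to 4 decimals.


Step 1: Compute ||x|| (intermediates to 6 decimals).
||x|| = sqrt(1.5527^2 + (-7.378)^2 + (-6.8306)^2) = 10.173635
Step 2: Project.
Since ||x|| > R, scale = R/||x|| = 2/10.173635 = 0.196587, proj(x) = scale * x
proj(x) = [0.305241, -1.450419, -1.342807]
Step 3: Dot product.
a^T * proj(x) = 5*0.305241 - 4*(-1.450419) - 1*(-1.342807) = 8.6707


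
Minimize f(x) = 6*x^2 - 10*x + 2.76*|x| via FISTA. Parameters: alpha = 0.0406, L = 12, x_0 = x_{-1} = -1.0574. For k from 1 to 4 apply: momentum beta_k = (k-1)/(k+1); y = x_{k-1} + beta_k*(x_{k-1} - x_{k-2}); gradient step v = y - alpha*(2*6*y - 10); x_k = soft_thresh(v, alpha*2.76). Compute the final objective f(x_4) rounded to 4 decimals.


FISTA on f(x) = 6*x^2 - 10*x + 2.76*|x|
L = 12, alpha = 0.0406
Iteration 1: beta = 0.0, y = -1.0574 + 0.0*(-1.0574 + 1.0574) = -1.0574
  grad(y) = -22.6888, v = y - alpha*grad = -0.1362
  prox(v) = soft_thresh(-0.1362, 0.1121) = -0.0242
Iteration 2: beta = 0.3333, y = -0.0242 + 0.3333*(-0.0242 + 1.0574) = 0.3202
  grad(y) = -6.1573, v = y - alpha*grad = 0.5702
  prox(v) = soft_thresh(0.5702, 0.1121) = 0.4582
Iteration 3: beta = 0.5, y = 0.4582 + 0.5*(0.4582 + 0.0242) = 0.6993
  grad(y) = -1.6081, v = y - alpha*grad = 0.7646
  prox(v) = soft_thresh(0.7646, 0.1121) = 0.6526
Iteration 4: beta = 0.6, y = 0.6526 + 0.6*(0.6526 - 0.4582) = 0.7692
  grad(y) = -0.7696, v = y - alpha*grad = 0.8004
  prox(v) = soft_thresh(0.8004, 0.1121) = 0.6884
f(x_4) = 6*0.6884^2 - 10*0.6884 + 2.76*|0.6884| = -2.1407


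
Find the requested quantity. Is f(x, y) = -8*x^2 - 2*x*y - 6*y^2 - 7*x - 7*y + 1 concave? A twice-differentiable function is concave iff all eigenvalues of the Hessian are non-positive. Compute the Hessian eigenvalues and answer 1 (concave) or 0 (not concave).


The Hessian of f(x,y) = -8*x^2 - 2*x*y - 6*y^2 - 7*x - 7*y + 1 is:
H = [[-16, -2], [-2, -12]]
Trace = -16 - 12 = -28
Determinant = -16*-12 - (-2)^2 = 188
Discriminant = (-28)^2 - 4*188 = 32.0
Eigenvalues: lambda_1 = -16.8284, lambda_2 = -11.1716
The function is concave.

1


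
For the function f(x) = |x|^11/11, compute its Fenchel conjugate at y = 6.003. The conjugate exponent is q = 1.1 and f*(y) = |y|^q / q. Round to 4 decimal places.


The conjugate exponent q satisfies 1/p + 1/q = 1.
p = 11, so q = 11/(11 - 1) = 1.1
|y|^q = 6.003^1.1 = 7.1813
f*(6.003) = 7.1813 / 1.1 = 6.5285


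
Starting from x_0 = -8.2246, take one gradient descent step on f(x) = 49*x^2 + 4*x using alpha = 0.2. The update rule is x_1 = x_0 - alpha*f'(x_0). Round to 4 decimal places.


We compute the gradient at x_0 and apply the update.
f'(x) = 98*x + 4
f'(-8.2246) = 98*-8.2246 + 4 = -802.0108
x_1 = -8.2246 - 0.2*-802.0108 = 152.1776


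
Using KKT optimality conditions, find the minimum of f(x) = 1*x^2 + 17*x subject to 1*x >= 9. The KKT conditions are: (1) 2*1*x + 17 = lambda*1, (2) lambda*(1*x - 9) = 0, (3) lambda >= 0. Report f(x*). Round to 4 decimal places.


Step 1: Try lambda = 0 (constraint inactive).
x_unc = -17/(2*1) = -8.5
Check: 1*-8.5 = -8.5 < 9 -- violated!
Step 2: Constraint must be active: 1*x = 9
x* = 9/1 = 9.0
lambda = (2*1*9.0 + 17)/1 = 35.0
Step 3: Compute optimal value.
f(x*) = 1*9.0^2 + 17*9.0 = 234.0


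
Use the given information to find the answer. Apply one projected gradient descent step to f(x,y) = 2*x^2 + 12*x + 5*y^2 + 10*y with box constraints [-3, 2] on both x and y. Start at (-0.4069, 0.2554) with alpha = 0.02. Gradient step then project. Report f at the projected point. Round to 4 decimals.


Step 1: Compute gradient at (-0.4069, 0.2554).
grad_x = 2*2*-0.4069 + 12 = 10.3724
grad_y = 2*5*0.2554 + 10 = 12.554
Step 2: Gradient step.
x_raw = -0.4069 - 0.02*10.3724 = -0.6143
y_raw = 0.2554 - 0.02*12.554 = 0.0043
Step 3: Project onto [-3, 2].
x_proj = clip(-0.6143) = -0.6143
y_proj = clip(0.0043) = 0.0043
Step 4: Evaluate f.
f(-0.6143, 0.0043) = -6.574


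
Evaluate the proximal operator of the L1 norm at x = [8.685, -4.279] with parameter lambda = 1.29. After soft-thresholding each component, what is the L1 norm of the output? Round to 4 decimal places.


Soft-thresholding with lambda = 1.29:
prox(8.685) = sign(8.685)*max(|8.685| - 1.29, 0) = 7.395
prox(-4.279) = sign(-4.279)*max(|-4.279| - 1.29, 0) = -2.989
prox(x) = [7.395, -2.989]
||prox(x)||_1 = 7.395 + 2.989 = 10.384


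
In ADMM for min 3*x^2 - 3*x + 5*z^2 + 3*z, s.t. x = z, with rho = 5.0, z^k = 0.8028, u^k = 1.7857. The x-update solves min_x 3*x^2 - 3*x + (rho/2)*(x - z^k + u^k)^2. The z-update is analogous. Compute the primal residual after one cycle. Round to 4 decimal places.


ADMM iteration with rho = 5.0, z^k = 0.8028, u^k = 1.7857
Step 1: x-update.
Minimize 3*x^2 - 3*x + (5.0/2)*(x - 0.8028 + 1.7857)^2
FOC: (2*3 + 5.0)*x = 3 + 5.0*(0.8028 - 1.7857)
x^{k+1} = -0.174
Step 2: z-update.
Minimize 5*z^2 + 3*z + (5.0/2)*(-0.174 - z + 1.7857)^2
FOC: (2*5 + 5.0)*z = -3 + 5.0*(-0.174 + 1.7857)
z^{k+1} = 0.3372
Step 3: u-update.
u^{k+1} = 1.7857 - 0.174 - 0.3372 = 1.2744
Step 4: Primal residual = |-0.174 - 0.3372| = 0.5113


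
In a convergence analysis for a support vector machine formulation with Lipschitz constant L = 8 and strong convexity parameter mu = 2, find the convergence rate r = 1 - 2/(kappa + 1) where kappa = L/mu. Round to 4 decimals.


Step 1: Compute the condition number.
kappa = L/mu = 8/2 = 4.0
Step 2: Compute the convergence rate.
r = 1 - 2/(kappa + 1) = 1 - 2*mu/(L + mu) = (L - mu)/(L + mu) = 6/10 = 0.6


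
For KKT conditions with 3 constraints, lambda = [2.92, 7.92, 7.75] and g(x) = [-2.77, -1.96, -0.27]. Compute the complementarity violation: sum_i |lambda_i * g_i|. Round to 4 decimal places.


KKT complementary slackness check:
lambda_1 * g_1 = 2.92 * -2.77 = -8.0884
lambda_2 * g_2 = 7.92 * -1.96 = -15.5232
lambda_3 * g_3 = 7.75 * -0.27 = -2.0925
Total violation = 8.0884 + 15.5232 + 2.0925 = 25.7041


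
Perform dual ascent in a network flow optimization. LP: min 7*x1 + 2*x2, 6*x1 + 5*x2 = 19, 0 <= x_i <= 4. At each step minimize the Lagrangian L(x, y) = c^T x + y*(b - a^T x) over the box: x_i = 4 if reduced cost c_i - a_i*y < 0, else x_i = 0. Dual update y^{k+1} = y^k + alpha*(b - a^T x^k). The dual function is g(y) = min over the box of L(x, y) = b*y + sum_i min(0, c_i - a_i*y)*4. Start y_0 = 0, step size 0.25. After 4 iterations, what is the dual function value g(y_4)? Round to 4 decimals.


Dual ascent for LP: min 7*x1 + 2*x2, 6*x1 + 5*x2 = 19, 0 <= x_i <= 4
Step 1: y^k = 0.0, reduced costs: (7.0, 2.0)
  x^k = (0.0, 0.0), subgradient = b - a^T x = 19.0
  y^{k+1} = 0.0 + 0.25*19.0 = 4.75
Step 2: y^k = 4.75, reduced costs: (-21.5, -21.75)
  x^k = (4.0, 4.0), subgradient = b - a^T x = -25.0
  y^{k+1} = 4.75 + 0.25*-25.0 = -1.5
Step 3: y^k = -1.5, reduced costs: (16.0, 9.5)
  x^k = (0.0, 0.0), subgradient = b - a^T x = 19.0
  y^{k+1} = -1.5 + 0.25*19.0 = 3.25
Step 4: y^k = 3.25, reduced costs: (-12.5, -14.25)
  x^k = (4.0, 4.0), subgradient = b - a^T x = -25.0
  y^{k+1} = 3.25 + 0.25*-25.0 = -3.0
Dual objective at y_4 = -3.0: reduced costs (25.0, 17.0), box minimizer x = (0.0, 0.0)
g(y_4) = b*y + (c1 - a1*y)*x1 + (c2 - a2*y)*x2 = 19*(-3.0) + 25.0*0.0 + 17.0*0.0 = -57.0 + 0.0 + 0.0 = -57.0


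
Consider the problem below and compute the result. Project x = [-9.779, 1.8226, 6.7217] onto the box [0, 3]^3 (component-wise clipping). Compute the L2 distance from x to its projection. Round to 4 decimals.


Project each component onto [0, 3].
clip(-9.779) = 0.0, clip(1.8226) = 1.8226, clip(6.7217) = 3.0
Projection = [0.0, 1.8226, 3.0]
Squared diffs: [95.6288, 0.0, 13.8511]
Distance = sqrt(109.4799) = 10.4633


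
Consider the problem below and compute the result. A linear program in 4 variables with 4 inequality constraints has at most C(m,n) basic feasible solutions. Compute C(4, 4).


Each vertex corresponds to some choice of n active constraints out of m, so the number of vertices is at most C(m, n) = m! / (n!(m-n)!).
m = 4, n = 4
Numerator: 4 * 3 * 2 * 1
Denominator: 4! = 24
C(4, 4) = 1


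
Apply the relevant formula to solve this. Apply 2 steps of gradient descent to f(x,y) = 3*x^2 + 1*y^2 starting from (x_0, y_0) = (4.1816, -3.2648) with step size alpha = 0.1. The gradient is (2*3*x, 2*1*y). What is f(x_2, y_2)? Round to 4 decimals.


Gradient descent on f(x,y) = 3*x^2 + 1*y^2.
Starting point: (4.1816, -3.2648), alpha = 0.1
Step 1: grad_x = 2*3*4.1816 = 25.0896, grad_y = 2*1*-3.2648 = -6.5296
  x_1 = 4.1816 - 0.1*25.0896 = 1.6726
  y_1 = -3.2648 - 0.1*-6.5296 = -2.6118
Step 2: grad_x = 2*3*1.6726 = 10.0358, grad_y = 2*1*-2.6118 = -5.2237
  x_2 = 1.6726 - 0.1*10.0358 = 0.6691
  y_2 = -2.6118 - 0.1*-5.2237 = -2.0895
f(0.6691, -2.0895) = 3*0.6691^2 + 1*(-2.0895)^2 = 5.7088


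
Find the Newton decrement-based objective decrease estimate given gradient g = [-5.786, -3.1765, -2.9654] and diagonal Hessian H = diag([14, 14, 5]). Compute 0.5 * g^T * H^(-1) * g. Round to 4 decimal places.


Step 1: H is diagonal, so H^(-1) * g = [-0.4133, -0.2269, -0.5931].
Step 2: g^T H^(-1) g = sum_i g_i^2 / H_ii
  = (-5.786)^2/14 + (-3.1765)^2/14 + (-2.9654)^2/5
  = 2.3913 + 0.7207 + 1.7587 = 4.8707
Step 3: Objective decrease = 0.5 * g^T H^(-1) g = 2.4354


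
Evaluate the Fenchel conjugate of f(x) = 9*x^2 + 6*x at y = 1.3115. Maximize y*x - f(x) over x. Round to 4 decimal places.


f*(y) = sup_x {y*x - a*x^2 - b*x} = sup_x {(y-b)*x - a*x^2}
FOC: (y - b) - 2a*x = 0 => x* = (y - b)/(2a)
x* = (1.3115 - 6)/(2*9) = -0.2605
f*(1.3115) = (y-b)^2/(4a) = (1.3115 - 6)^2/(4*9)
= 21.982/36 = 0.6106


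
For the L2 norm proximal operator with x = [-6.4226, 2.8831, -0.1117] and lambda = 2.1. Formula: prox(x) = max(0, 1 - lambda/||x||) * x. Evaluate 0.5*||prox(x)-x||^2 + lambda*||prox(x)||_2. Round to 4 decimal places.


Step 1: Compute ||x||.
||x|| = 7.0409
Step 2: Compute scaling factor.
scale = max(0, 1 - 2.1/7.0409) = 0.7017
Step 3: prox(x) = [-4.507, 2.0232, -0.0784]
||prox(x)|| = 4.9409
Step 4: Proximal objective.
0.5*||prox-x||^2 = 2.205
lambda*||prox|| = 10.3759
Total = 12.5809


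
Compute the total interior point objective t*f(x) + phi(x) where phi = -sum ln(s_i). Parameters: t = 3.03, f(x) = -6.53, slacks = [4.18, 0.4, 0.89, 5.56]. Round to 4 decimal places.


Step 1: Compute log-barrier.
ln values: [1.4303, -0.9163, -0.1165, 1.7156]
phi = -(1.4303 - 0.9163 - 0.1165 + 1.7156) = -2.1131
Step 2: Compute augmented objective.
t*f(x) = 3.03*-6.53 = -19.7859
Total = -19.7859 - 2.1131 = -21.899


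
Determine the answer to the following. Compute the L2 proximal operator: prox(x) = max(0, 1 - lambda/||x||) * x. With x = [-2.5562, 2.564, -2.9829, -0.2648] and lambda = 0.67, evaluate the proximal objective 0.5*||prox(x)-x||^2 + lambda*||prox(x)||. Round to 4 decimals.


Step 1: Compute ||x||.
||x|| = 4.6985
Step 2: Compute scaling factor.
scale = max(0, 1 - 0.67/4.6985) = 0.8574
Step 3: prox(x) = [-2.1917, 2.1984, -2.5575, -0.227]
||prox(x)|| = 4.0285
Step 4: Proximal objective.
0.5*||prox-x||^2 = 0.2245
lambda*||prox|| = 2.6991
Total = 2.9236


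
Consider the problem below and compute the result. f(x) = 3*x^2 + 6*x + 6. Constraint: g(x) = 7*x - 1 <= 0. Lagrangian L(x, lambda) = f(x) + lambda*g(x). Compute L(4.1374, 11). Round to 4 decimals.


Step 1: Evaluate f(x).
f(4.1374) = 3*4.1374^2 + 6*4.1374 + 6 = 82.1786
Step 2: Evaluate g(x).
g(4.1374) = 7*4.1374 - 1 = 27.9618
Step 3: Compute Lagrangian.
L = 82.1786 + 11*27.9618 = 389.7584


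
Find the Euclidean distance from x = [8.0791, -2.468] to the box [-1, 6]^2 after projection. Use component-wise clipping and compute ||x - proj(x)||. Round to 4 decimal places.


Project each component onto [-1, 6].
clip(8.0791) = 6.0, clip(-2.468) = -1.0
Projection = [6.0, -1.0]
Squared diffs: [4.3227, 2.155]
Distance = sqrt(6.4777) = 2.5451


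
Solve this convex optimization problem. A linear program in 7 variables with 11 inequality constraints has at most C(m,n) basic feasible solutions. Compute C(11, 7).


Each vertex corresponds to some choice of n active constraints out of m, so the number of vertices is at most C(m, n) = m! / (n!(m-n)!).
m = 11, n = 7
Numerator: 11 * 10 * 9 * 8 * 7 * 6 * 5
Denominator: 7! = 5040
C(11, 7) = 330


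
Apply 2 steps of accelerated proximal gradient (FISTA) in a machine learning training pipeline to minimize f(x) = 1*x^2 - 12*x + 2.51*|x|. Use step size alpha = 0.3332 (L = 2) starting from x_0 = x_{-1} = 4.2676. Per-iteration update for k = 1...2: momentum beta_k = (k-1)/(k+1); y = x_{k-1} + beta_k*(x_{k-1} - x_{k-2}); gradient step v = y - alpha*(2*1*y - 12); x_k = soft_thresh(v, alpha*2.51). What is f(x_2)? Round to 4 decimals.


FISTA on f(x) = 1*x^2 - 12*x + 2.51*|x|
L = 2, alpha = 0.3332
Iteration 1: beta = 0.0, y = 4.2676 + 0.0*(4.2676 - 4.2676) = 4.2676
  grad(y) = -3.4648, v = y - alpha*grad = 5.4221
  prox(v) = soft_thresh(5.4221, 0.8363) = 4.5857
Iteration 2: beta = 0.3333, y = 4.5857 + 0.3333*(4.5857 - 4.2676) = 4.6918
  grad(y) = -2.6164, v = y - alpha*grad = 5.5636
  prox(v) = soft_thresh(5.5636, 0.8363) = 4.7272
f(x_2) = 1*4.7272^2 - 12*4.7272 + 2.51*|4.7272| = -22.5147


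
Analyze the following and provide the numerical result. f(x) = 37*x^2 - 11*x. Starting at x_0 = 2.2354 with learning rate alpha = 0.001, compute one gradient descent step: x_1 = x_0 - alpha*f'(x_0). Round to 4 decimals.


We compute the gradient at x_0 and apply the update.
f'(x) = 74*x - 11
f'(2.2354) = 74*2.2354 - 11 = 154.4196
x_1 = 2.2354 - 0.001*154.4196 = 2.081


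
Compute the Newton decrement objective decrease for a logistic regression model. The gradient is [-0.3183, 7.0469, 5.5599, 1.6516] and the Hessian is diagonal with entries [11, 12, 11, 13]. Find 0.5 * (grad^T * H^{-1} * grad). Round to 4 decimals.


Step 1: H is diagonal, so H^(-1) * g = [-0.0289, 0.5872, 0.5054, 0.127].
Step 2: g^T H^(-1) g = sum_i g_i^2 / H_ii
  = (-0.3183)^2/11 + (7.0469)^2/12 + (5.5599)^2/11 + (1.6516)^2/13
  = 0.0092 + 4.1382 + 2.8102 + 0.2098 = 7.1675
Step 3: Objective decrease = 0.5 * g^T H^(-1) g = 3.5837


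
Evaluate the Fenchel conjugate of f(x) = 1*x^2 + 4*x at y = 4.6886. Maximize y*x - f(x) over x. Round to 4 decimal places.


f*(y) = sup_x {y*x - a*x^2 - b*x} = sup_x {(y-b)*x - a*x^2}
FOC: (y - b) - 2a*x = 0 => x* = (y - b)/(2a)
x* = (4.6886 - 4)/(2*1) = 0.3443
f*(4.6886) = (y-b)^2/(4a) = (4.6886 - 4)^2/(4*1)
= 0.4742/4 = 0.1185


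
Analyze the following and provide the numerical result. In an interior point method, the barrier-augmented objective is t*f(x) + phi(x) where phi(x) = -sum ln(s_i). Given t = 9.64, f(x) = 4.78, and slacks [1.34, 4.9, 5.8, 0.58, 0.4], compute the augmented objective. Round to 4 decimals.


Step 1: Compute log-barrier.
ln values: [0.2927, 1.5892, 1.7579, -0.5447, -0.9163]
phi = -(0.2927 + 1.5892 + 1.7579 - 0.5447 - 0.9163) = -2.1787
Step 2: Compute augmented objective.
t*f(x) = 9.64*4.78 = 46.0792
Total = 46.0792 - 2.1787 = 43.9005


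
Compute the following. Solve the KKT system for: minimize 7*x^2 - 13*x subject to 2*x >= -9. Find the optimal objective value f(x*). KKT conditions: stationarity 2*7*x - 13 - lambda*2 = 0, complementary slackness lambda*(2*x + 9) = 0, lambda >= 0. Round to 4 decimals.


Step 1: Try lambda = 0 (constraint inactive).
Stationarity: 2*7*x - 13 = 0
x* = 13/(2*7) = 13/14 = 0.9286 (rounded; the exact value 13/14 is used below)
Check constraint: 2*0.9286 = 1.8572 >= -9 -- satisfied.
Step 2: Compute optimal value.
f(x*) = 7*(13/14)^2 - 13*(13/14) = -6.0357


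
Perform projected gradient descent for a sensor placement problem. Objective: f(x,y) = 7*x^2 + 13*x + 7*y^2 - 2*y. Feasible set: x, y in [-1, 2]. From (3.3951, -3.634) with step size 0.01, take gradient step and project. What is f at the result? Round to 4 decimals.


Step 1: Compute gradient at (3.3951, -3.634).
grad_x = 2*7*3.3951 + 13 = 60.5314
grad_y = 2*7*-3.634 - 2 = -52.876
Step 2: Gradient step.
x_raw = 3.3951 - 0.01*60.5314 = 2.7898
y_raw = -3.634 - 0.01*-52.876 = -3.1052
Step 3: Project onto [-1, 2].
x_proj = clip(2.7898) = 2.0
y_proj = clip(-3.1052) = -1.0
Step 4: Evaluate f.
f(2.0, -1.0) = 63.0


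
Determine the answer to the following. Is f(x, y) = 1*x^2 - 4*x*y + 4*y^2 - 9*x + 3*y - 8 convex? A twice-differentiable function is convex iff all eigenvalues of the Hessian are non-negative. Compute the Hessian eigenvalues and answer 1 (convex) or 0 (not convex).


The Hessian of f(x,y) = 1*x^2 - 4*x*y + 4*y^2 - 9*x + 3*y - 8 is:
H = [[2, -4], [-4, 8]]
Trace = 2 + 8 = 10
Determinant = 2*8 - (-4)^2 = 0
Discriminant = (10)^2 - 4*0 = 100.0
Eigenvalues: lambda_1 = 0.0, lambda_2 = 10.0
The function is convex.

1


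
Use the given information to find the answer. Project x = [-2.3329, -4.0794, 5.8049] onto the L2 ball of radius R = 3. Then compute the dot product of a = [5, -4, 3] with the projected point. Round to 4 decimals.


Step 1: Compute ||x|| (intermediates to 6 decimals).
||x|| = sqrt((-2.3329)^2 + (-4.0794)^2 + 5.8049^2) = 7.468654
Step 2: Project.
Since ||x|| > R, scale = R/||x|| = 3/7.468654 = 0.401679, proj(x) = scale * x
proj(x) = [-0.937077, -1.638609, 2.331706]
Step 3: Dot product.
a^T * proj(x) = 5*(-0.937077) - 4*(-1.638609) + 3*2.331706 = 8.8642


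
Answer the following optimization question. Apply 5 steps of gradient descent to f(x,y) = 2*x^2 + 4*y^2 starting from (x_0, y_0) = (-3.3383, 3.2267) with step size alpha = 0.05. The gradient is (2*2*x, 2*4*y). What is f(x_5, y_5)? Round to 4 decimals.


Gradient descent on f(x,y) = 2*x^2 + 4*y^2.
Starting point: (-3.3383, 3.2267), alpha = 0.05
Step 1: grad_x = 2*2*-3.3383 = -13.3532, grad_y = 2*4*3.2267 = 25.8136
  x_1 = -3.3383 - 0.05*-13.3532 = -2.6706
  y_1 = 3.2267 - 0.05*25.8136 = 1.936
Step 2: grad_x = 2*2*-2.6706 = -10.6826, grad_y = 2*4*1.936 = 15.4882
  x_2 = -2.6706 - 0.05*-10.6826 = -2.1365
  y_2 = 1.936 - 0.05*15.4882 = 1.1616
Step 3: grad_x = 2*2*-2.1365 = -8.546, grad_y = 2*4*1.1616 = 9.2929
  x_3 = -2.1365 - 0.05*-8.546 = -1.7092
  y_3 = 1.1616 - 0.05*9.2929 = 0.697
Step 4: grad_x = 2*2*-1.7092 = -6.8368, grad_y = 2*4*0.697 = 5.5757
  x_4 = -1.7092 - 0.05*-6.8368 = -1.3674
  y_4 = 0.697 - 0.05*5.5757 = 0.4182
Step 5: grad_x = 2*2*-1.3674 = -5.4695, grad_y = 2*4*0.4182 = 3.3454
  x_5 = -1.3674 - 0.05*-5.4695 = -1.0939
  y_5 = 0.4182 - 0.05*3.3454 = 0.2509
f(-1.0939, 0.2509) = 2*(-1.0939)^2 + 4*0.2509^2 = 2.645


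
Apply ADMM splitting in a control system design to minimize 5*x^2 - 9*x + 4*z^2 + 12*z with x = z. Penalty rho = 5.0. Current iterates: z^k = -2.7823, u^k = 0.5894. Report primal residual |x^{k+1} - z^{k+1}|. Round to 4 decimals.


ADMM iteration with rho = 5.0, z^k = -2.7823, u^k = 0.5894
Step 1: x-update.
Minimize 5*x^2 - 9*x + (5.0/2)*(x + 2.7823 + 0.5894)^2
FOC: (2*5 + 5.0)*x = 9 + 5.0*(-2.7823 - 0.5894)
x^{k+1} = -0.5239
Step 2: z-update.
Minimize 4*z^2 + 12*z + (5.0/2)*(-0.5239 - z + 0.5894)^2
FOC: (2*4 + 5.0)*z = -12 + 5.0*(-0.5239 + 0.5894)
z^{k+1} = -0.8979
Step 3: u-update.
u^{k+1} = 0.5894 - 0.5239 + 0.8979 = 0.9634
Step 4: Primal residual = |-0.5239 + 0.8979| = 0.374


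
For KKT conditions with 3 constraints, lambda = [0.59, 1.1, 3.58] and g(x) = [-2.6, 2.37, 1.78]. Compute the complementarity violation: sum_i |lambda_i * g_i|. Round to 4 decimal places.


KKT complementary slackness check:
lambda_1 * g_1 = 0.59 * -2.6 = -1.534
lambda_2 * g_2 = 1.1 * 2.37 = 2.607
lambda_3 * g_3 = 3.58 * 1.78 = 6.3724
Total violation = 1.534 + 2.607 + 6.3724 = 10.5134


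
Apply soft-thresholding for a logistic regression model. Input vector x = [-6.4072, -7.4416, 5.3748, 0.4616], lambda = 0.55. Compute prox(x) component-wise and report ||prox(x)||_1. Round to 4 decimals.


Soft-thresholding with lambda = 0.55:
prox(-6.4072) = sign(-6.4072)*max(|-6.4072| - 0.55, 0) = -5.8572
prox(-7.4416) = sign(-7.4416)*max(|-7.4416| - 0.55, 0) = -6.8916
prox(5.3748) = sign(5.3748)*max(|5.3748| - 0.55, 0) = 4.8248
prox(0.4616) = sign(0.4616)*max(|0.4616| - 0.55, 0) = 0.0
prox(x) = [-5.8572, -6.8916, 4.8248, 0.0]
||prox(x)||_1 = 5.8572 + 6.8916 + 4.8248 + 0.0 = 17.5736


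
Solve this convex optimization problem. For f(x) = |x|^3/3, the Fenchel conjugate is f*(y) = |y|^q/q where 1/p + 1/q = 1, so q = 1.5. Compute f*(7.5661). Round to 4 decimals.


The conjugate exponent q satisfies 1/p + 1/q = 1.
p = 3, so q = 3/(3 - 1) = 1.5
|y|^q = 7.5661^1.5 = 20.8117
f*(7.5661) = 20.8117 / 1.5 = 13.8745


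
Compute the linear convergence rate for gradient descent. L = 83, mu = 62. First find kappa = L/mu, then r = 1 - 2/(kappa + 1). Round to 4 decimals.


Step 1: Compute the condition number.
kappa = L/mu = 83/62 = 1.3387
Step 2: Compute the convergence rate.
r = 1 - 2/(kappa + 1) = 1 - 2*mu/(L + mu) = (L - mu)/(L + mu) = 21/145 = 0.1448


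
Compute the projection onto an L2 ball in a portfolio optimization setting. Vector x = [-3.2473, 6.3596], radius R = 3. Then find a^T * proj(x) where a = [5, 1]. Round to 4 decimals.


Step 1: Compute ||x|| (intermediates to 6 decimals).
||x|| = sqrt((-3.2473)^2 + 6.3596^2) = 7.140691
Step 2: Project.
Since ||x|| > R, scale = R/||x|| = 3/7.140691 = 0.420127, proj(x) = scale * x
proj(x) = [-1.364278, 2.67184]
Step 3: Dot product.
a^T * proj(x) = 5*(-1.364278) + 1*2.67184 = -4.1496


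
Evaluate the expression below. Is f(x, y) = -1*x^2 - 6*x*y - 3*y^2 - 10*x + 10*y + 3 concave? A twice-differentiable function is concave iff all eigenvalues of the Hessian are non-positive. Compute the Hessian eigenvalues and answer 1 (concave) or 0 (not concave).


The Hessian of f(x,y) = -1*x^2 - 6*x*y - 3*y^2 - 10*x + 10*y + 3 is:
H = [[-2, -6], [-6, -6]]
Trace = -2 - 6 = -8
Determinant = -2*-6 - (-6)^2 = -24
Discriminant = (-8)^2 - 4*-24 = 160.0
Eigenvalues: lambda_1 = -10.3246, lambda_2 = 2.3246
The function is not concave.

0


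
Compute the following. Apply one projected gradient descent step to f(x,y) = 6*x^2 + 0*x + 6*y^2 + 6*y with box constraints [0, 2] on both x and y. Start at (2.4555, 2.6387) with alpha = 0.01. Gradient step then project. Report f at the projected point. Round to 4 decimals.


Step 1: Compute gradient at (2.4555, 2.6387).
grad_x = 2*6*2.4555 + 0 = 29.466
grad_y = 2*6*2.6387 + 6 = 37.6644
Step 2: Gradient step.
x_raw = 2.4555 - 0.01*29.466 = 2.1608
y_raw = 2.6387 - 0.01*37.6644 = 2.2621
Step 3: Project onto [0, 2].
x_proj = clip(2.1608) = 2.0
y_proj = clip(2.2621) = 2.0
Step 4: Evaluate f.
f(2.0, 2.0) = 60.0


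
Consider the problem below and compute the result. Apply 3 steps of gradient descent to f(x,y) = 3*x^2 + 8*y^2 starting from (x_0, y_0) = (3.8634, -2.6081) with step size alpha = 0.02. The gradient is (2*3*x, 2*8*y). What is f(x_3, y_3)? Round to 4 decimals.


Gradient descent on f(x,y) = 3*x^2 + 8*y^2.
Starting point: (3.8634, -2.6081), alpha = 0.02
Step 1: grad_x = 2*3*3.8634 = 23.1804, grad_y = 2*8*-2.6081 = -41.7296
  x_1 = 3.8634 - 0.02*23.1804 = 3.3998
  y_1 = -2.6081 - 0.02*-41.7296 = -1.7735
Step 2: grad_x = 2*3*3.3998 = 20.3988, grad_y = 2*8*-1.7735 = -28.3761
  x_2 = 3.3998 - 0.02*20.3988 = 2.9918
  y_2 = -1.7735 - 0.02*-28.3761 = -1.206
Step 3: grad_x = 2*3*2.9918 = 17.9509, grad_y = 2*8*-1.206 = -19.2958
  x_3 = 2.9918 - 0.02*17.9509 = 2.6328
  y_3 = -1.206 - 0.02*-19.2958 = -0.8201
f(2.6328, -0.8201) = 3*2.6328^2 + 8*(-0.8201)^2 = 26.175


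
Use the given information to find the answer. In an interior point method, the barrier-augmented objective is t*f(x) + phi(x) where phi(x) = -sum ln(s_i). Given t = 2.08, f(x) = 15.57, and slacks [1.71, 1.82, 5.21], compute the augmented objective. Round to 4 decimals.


Step 1: Compute log-barrier.
ln values: [0.5365, 0.5988, 1.6506]
phi = -(0.5365 + 0.5988 + 1.6506) = -2.7859
Step 2: Compute augmented objective.
t*f(x) = 2.08*15.57 = 32.3856
Total = 32.3856 - 2.7859 = 29.5997


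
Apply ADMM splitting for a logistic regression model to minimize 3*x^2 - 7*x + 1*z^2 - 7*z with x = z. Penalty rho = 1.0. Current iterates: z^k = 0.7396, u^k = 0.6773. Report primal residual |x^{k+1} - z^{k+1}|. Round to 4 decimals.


ADMM iteration with rho = 1.0, z^k = 0.7396, u^k = 0.6773
Step 1: x-update.
Minimize 3*x^2 - 7*x + (1.0/2)*(x - 0.7396 + 0.6773)^2
FOC: (2*3 + 1.0)*x = 7 + 1.0*(0.7396 - 0.6773)
x^{k+1} = 1.0089
Step 2: z-update.
Minimize 1*z^2 - 7*z + (1.0/2)*(1.0089 - z + 0.6773)^2
FOC: (2*1 + 1.0)*z = 7 + 1.0*(1.0089 + 0.6773)
z^{k+1} = 2.8954
Step 3: u-update.
u^{k+1} = 0.6773 + 1.0089 - 2.8954 = -1.2092
Step 4: Primal residual = |1.0089 - 2.8954| = 1.8865


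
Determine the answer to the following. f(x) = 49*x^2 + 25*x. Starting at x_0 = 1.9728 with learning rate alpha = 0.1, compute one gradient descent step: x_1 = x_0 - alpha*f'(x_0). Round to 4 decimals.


We compute the gradient at x_0 and apply the update.
f'(x) = 98*x + 25
f'(1.9728) = 98*1.9728 + 25 = 218.3344
x_1 = 1.9728 - 0.1*218.3344 = -19.8606


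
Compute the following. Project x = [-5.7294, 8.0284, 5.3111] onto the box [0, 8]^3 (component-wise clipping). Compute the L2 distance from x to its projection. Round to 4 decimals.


Project each component onto [0, 8].
clip(-5.7294) = 0.0, clip(8.0284) = 8.0, clip(5.3111) = 5.3111
Projection = [0.0, 8.0, 5.3111]
Squared diffs: [32.826, 0.0008, 0.0]
Distance = sqrt(32.8268) = 5.7295


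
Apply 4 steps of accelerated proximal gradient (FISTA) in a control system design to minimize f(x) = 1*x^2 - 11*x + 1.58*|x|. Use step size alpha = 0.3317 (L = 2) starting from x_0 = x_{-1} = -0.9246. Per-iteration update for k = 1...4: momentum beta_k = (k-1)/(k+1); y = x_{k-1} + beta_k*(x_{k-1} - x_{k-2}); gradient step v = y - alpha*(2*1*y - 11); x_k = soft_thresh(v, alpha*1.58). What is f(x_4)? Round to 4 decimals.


FISTA on f(x) = 1*x^2 - 11*x + 1.58*|x|
L = 2, alpha = 0.3317
Iteration 1: beta = 0.0, y = -0.9246 + 0.0*(-0.9246 + 0.9246) = -0.9246
  grad(y) = -12.8492, v = y - alpha*grad = 3.3375
  prox(v) = soft_thresh(3.3375, 0.5241) = 2.8134
Iteration 2: beta = 0.3333, y = 2.8134 + 0.3333*(2.8134 + 0.9246) = 4.0594
  grad(y) = -2.8812, v = y - alpha*grad = 5.0151
  prox(v) = soft_thresh(5.0151, 0.5241) = 4.491
Iteration 3: beta = 0.5, y = 4.491 + 0.5*(4.491 - 2.8134) = 5.3298
  grad(y) = -0.3404, v = y - alpha*grad = 5.4427
  prox(v) = soft_thresh(5.4427, 0.5241) = 4.9186
Iteration 4: beta = 0.6, y = 4.9186 + 0.6*(4.9186 - 4.491) = 5.1752
  grad(y) = -0.6496, v = y - alpha*grad = 5.3907
  prox(v) = soft_thresh(5.3907, 0.5241) = 4.8666
f(x_4) = 1*4.8666^2 - 11*4.8666 + 1.58*|4.8666| = -22.1596


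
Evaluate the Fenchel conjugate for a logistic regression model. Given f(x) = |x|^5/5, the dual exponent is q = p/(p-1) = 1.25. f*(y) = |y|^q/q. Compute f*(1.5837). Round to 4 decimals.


The conjugate exponent q satisfies 1/p + 1/q = 1.
p = 5, so q = 5/(5 - 1) = 1.25
|y|^q = 1.5837^1.25 = 1.7766
f*(1.5837) = 1.7766 / 1.25 = 1.4213


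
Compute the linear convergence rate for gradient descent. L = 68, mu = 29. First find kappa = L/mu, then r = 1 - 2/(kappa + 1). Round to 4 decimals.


Step 1: Compute the condition number.
kappa = L/mu = 68/29 = 2.3448
Step 2: Compute the convergence rate.
r = 1 - 2/(kappa + 1) = 1 - 2*mu/(L + mu) = (L - mu)/(L + mu) = 39/97 = 0.4021


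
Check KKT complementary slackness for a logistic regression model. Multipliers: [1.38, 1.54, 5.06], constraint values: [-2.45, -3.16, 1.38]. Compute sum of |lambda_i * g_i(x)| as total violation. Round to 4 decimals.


KKT complementary slackness check:
lambda_1 * g_1 = 1.38 * -2.45 = -3.381
lambda_2 * g_2 = 1.54 * -3.16 = -4.8664
lambda_3 * g_3 = 5.06 * 1.38 = 6.9828
Total violation = 3.381 + 4.8664 + 6.9828 = 15.2302


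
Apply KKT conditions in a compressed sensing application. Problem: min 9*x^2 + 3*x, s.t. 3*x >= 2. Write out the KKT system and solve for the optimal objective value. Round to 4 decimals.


Step 1: Try lambda = 0 (constraint inactive).
x_unc = -3/(2*9) = -0.1667
Check: 3*-0.1667 = -0.5001 < 2 -- violated!
Step 2: Constraint must be active: 3*x = 2
x* = 2/3 = 0.6667 (rounded; the exact value 2/3 is used below)
lambda = (2*9*(2/3) + 3)/3 = 5.0
Step 3: Compute optimal value.
f(x*) = 9*(2/3)^2 + 3*(2/3) = 6.0


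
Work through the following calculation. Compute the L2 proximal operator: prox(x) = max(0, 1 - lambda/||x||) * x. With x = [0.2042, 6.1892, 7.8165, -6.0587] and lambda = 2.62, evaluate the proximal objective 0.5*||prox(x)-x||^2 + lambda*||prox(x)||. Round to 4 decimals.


Step 1: Compute ||x||.
||x|| = 11.6685
Step 2: Compute scaling factor.
scale = max(0, 1 - 2.62/11.6685) = 0.7755
Step 3: prox(x) = [0.1583, 4.7995, 6.0614, -4.6983]
||prox(x)|| = 9.0485
Step 4: Proximal objective.
0.5*||prox-x||^2 = 3.4322
lambda*||prox|| = 23.7071
Total = 27.1392


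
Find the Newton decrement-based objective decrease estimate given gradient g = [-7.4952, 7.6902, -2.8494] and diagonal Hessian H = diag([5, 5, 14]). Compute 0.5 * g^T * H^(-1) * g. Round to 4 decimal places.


Step 1: H is diagonal, so H^(-1) * g = [-1.499, 1.538, -0.2035].
Step 2: g^T H^(-1) g = sum_i g_i^2 / H_ii
  = (-7.4952)^2/5 + (7.6902)^2/5 + (-2.8494)^2/14
  = 11.2356 + 11.8278 + 0.5799 = 23.6434
Step 3: Objective decrease = 0.5 * g^T H^(-1) g = 11.8217


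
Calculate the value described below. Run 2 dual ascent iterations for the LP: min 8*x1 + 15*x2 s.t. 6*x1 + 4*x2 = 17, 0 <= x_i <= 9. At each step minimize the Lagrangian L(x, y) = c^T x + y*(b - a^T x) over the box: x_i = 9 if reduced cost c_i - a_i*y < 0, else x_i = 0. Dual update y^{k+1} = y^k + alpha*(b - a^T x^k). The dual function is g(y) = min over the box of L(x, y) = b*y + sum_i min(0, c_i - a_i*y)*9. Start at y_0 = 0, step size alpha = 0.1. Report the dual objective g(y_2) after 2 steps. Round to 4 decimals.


Dual ascent for LP: min 8*x1 + 15*x2, 6*x1 + 4*x2 = 17, 0 <= x_i <= 9
Step 1: y^k = 0.0, reduced costs: (8.0, 15.0)
  x^k = (0.0, 0.0), subgradient = b - a^T x = 17.0
  y^{k+1} = 0.0 + 0.1*17.0 = 1.7
Step 2: y^k = 1.7, reduced costs: (-2.2, 8.2)
  x^k = (9.0, 0.0), subgradient = b - a^T x = -37.0
  y^{k+1} = 1.7 + 0.1*-37.0 = -2.0
Dual objective at y_2 = -2.0: reduced costs (20.0, 23.0), box minimizer x = (0.0, 0.0)
g(y_2) = b*y + (c1 - a1*y)*x1 + (c2 - a2*y)*x2 = 17*(-2.0) + 20.0*0.0 + 23.0*0.0 = -34.0 + 0.0 + 0.0 = -34.0


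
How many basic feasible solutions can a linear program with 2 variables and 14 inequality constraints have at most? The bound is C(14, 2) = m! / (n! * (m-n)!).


Each vertex corresponds to some choice of n active constraints out of m, so the number of vertices is at most C(m, n) = m! / (n!(m-n)!).
m = 14, n = 2
Numerator: 14 * 13
Denominator: 2! = 2
C(14, 2) = 91


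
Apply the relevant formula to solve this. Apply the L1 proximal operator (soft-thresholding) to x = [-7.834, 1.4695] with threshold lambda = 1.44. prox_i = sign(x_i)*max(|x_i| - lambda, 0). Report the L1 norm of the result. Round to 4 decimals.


Soft-thresholding with lambda = 1.44:
prox(-7.834) = sign(-7.834)*max(|-7.834| - 1.44, 0) = -6.394
prox(1.4695) = sign(1.4695)*max(|1.4695| - 1.44, 0) = 0.0295
prox(x) = [-6.394, 0.0295]
||prox(x)||_1 = 6.394 + 0.0295 = 6.4235


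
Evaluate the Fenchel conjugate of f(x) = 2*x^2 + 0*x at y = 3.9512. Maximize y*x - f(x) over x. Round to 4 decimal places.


f*(y) = sup_x {y*x - a*x^2 - b*x} = sup_x {(y-b)*x - a*x^2}
FOC: (y - b) - 2a*x = 0 => x* = (y - b)/(2a)
x* = (3.9512 - 0)/(2*2) = 0.9878
f*(3.9512) = (y-b)^2/(4a) = (3.9512 - 0)^2/(4*2)
= 15.612/8 = 1.9515


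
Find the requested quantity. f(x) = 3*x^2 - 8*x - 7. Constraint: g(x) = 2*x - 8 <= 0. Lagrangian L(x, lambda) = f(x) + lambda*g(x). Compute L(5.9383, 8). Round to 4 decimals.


Step 1: Evaluate f(x).
f(5.9383) = 3*5.9383^2 - 8*5.9383 - 7 = 51.2838
Step 2: Evaluate g(x).
g(5.9383) = 2*5.9383 - 8 = 3.8766
Step 3: Compute Lagrangian.
L = 51.2838 + 8*3.8766 = 82.2966


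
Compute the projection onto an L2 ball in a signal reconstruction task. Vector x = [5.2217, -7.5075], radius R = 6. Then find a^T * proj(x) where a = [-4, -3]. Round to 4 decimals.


Step 1: Compute ||x|| (intermediates to 6 decimals).
||x|| = sqrt(5.2217^2 + (-7.5075)^2) = 9.144873
Step 2: Project.
Since ||x|| > R, scale = R/||x|| = 6/9.144873 = 0.656105, proj(x) = scale * x
proj(x) = [3.425983, -4.925708]
Step 3: Dot product.
a^T * proj(x) = -4*3.425983 - 3*(-4.925708) = 1.0732


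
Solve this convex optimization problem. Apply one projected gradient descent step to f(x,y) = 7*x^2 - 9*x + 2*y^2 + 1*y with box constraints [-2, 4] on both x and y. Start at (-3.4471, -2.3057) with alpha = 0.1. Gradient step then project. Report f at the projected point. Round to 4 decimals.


Step 1: Compute gradient at (-3.4471, -2.3057).
grad_x = 2*7*-3.4471 - 9 = -57.2594
grad_y = 2*2*-2.3057 + 1 = -8.2228
Step 2: Gradient step.
x_raw = -3.4471 - 0.1*-57.2594 = 2.2788
y_raw = -2.3057 - 0.1*-8.2228 = -1.4834
Step 3: Project onto [-2, 4].
x_proj = clip(2.2788) = 2.2788
y_proj = clip(-1.4834) = -1.4834
Step 4: Evaluate f.
f(2.2788, -1.4834) = 18.7599


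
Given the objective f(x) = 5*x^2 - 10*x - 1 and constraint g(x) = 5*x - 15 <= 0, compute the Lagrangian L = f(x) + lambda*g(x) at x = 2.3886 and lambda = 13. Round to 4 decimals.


Step 1: Evaluate f(x).
f(2.3886) = 5*2.3886^2 - 10*2.3886 - 1 = 3.641
Step 2: Evaluate g(x).
g(2.3886) = 5*2.3886 - 15 = -3.057
Step 3: Compute Lagrangian.
L = 3.641 + 13*-3.057 = -36.1


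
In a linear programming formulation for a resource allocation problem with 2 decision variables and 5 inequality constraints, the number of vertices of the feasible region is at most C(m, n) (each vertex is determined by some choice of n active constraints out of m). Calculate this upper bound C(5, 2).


Each vertex corresponds to some choice of n active constraints out of m, so the number of vertices is at most C(m, n) = m! / (n!(m-n)!).
m = 5, n = 2
Numerator: 5 * 4
Denominator: 2! = 2
C(5, 2) = 10


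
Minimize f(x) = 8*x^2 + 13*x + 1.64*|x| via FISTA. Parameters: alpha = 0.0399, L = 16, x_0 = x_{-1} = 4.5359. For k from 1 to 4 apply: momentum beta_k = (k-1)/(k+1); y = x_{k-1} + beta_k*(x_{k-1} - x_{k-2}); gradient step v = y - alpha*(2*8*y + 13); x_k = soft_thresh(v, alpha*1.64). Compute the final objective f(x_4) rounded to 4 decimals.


FISTA on f(x) = 8*x^2 + 13*x + 1.64*|x|
L = 16, alpha = 0.0399
Iteration 1: beta = 0.0, y = 4.5359 + 0.0*(4.5359 - 4.5359) = 4.5359
  grad(y) = 85.5744, v = y - alpha*grad = 1.1215
  prox(v) = soft_thresh(1.1215, 0.0654) = 1.056
Iteration 2: beta = 0.3333, y = 1.056 + 0.3333*(1.056 - 4.5359) = -0.1039
  grad(y) = 11.3375, v = y - alpha*grad = -0.5563
  prox(v) = soft_thresh(-0.5563, 0.0654) = -0.4908
Iteration 3: beta = 0.5, y = -0.4908 + 0.5*(-0.4908 - 1.056) = -1.2643
  grad(y) = -7.2284, v = y - alpha*grad = -0.9759
  prox(v) = soft_thresh(-0.9759, 0.0654) = -0.9104
Iteration 4: beta = 0.6, y = -0.9104 + 0.6*(-0.9104 + 0.4908) = -1.1622
  grad(y) = -5.5949, v = y - alpha*grad = -0.9389
  prox(v) = soft_thresh(-0.9389, 0.0654) = -0.8735
f(x_4) = 8*(-0.8735)^2 + 13*(-0.8735) + 1.64*|-0.8735| = -3.8189


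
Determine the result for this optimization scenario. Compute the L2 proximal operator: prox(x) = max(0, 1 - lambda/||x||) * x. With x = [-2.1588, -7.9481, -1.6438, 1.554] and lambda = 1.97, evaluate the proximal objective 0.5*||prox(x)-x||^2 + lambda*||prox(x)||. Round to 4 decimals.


Step 1: Compute ||x||.
||x|| = 8.5411
Step 2: Compute scaling factor.
scale = max(0, 1 - 1.97/8.5411) = 0.7693
Step 3: prox(x) = [-1.6609, -6.1149, -1.2647, 1.1956]
||prox(x)|| = 6.5711
Step 4: Proximal objective.
0.5*||prox-x||^2 = 1.9405
lambda*||prox|| = 12.9451
Total = 14.8854


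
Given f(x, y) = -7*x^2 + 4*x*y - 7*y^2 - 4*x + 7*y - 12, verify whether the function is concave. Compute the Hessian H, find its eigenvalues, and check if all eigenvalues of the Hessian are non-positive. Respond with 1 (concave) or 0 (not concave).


The Hessian of f(x,y) = -7*x^2 + 4*x*y - 7*y^2 - 4*x + 7*y - 12 is:
H = [[-14, 4], [4, -14]]
Trace = -14 - 14 = -28
Determinant = -14*-14 - (4)^2 = 180
Discriminant = (-28)^2 - 4*180 = 64.0
Eigenvalues: lambda_1 = -18.0, lambda_2 = -10.0
The function is concave.

1


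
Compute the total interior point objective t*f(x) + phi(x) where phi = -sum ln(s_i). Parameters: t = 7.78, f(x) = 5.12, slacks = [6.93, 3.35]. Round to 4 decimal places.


Step 1: Compute log-barrier.
ln values: [1.9359, 1.209]
phi = -(1.9359 + 1.209) = -3.1448
Step 2: Compute augmented objective.
t*f(x) = 7.78*5.12 = 39.8336
Total = 39.8336 - 3.1448 = 36.6888


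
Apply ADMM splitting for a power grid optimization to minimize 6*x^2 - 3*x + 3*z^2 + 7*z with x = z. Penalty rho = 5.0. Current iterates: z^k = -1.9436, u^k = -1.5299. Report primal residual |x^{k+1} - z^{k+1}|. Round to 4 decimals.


ADMM iteration with rho = 5.0, z^k = -1.9436, u^k = -1.5299
Step 1: x-update.
Minimize 6*x^2 - 3*x + (5.0/2)*(x + 1.9436 - 1.5299)^2
FOC: (2*6 + 5.0)*x = 3 + 5.0*(-1.9436 + 1.5299)
x^{k+1} = 0.0548
Step 2: z-update.
Minimize 3*z^2 + 7*z + (5.0/2)*(0.0548 - z - 1.5299)^2
FOC: (2*3 + 5.0)*z = -7 + 5.0*(0.0548 - 1.5299)
z^{k+1} = -1.3069
Step 3: u-update.
u^{k+1} = -1.5299 + 0.0548 + 1.3069 = -0.1682
Step 4: Primal residual = |0.0548 + 1.3069| = 1.3617


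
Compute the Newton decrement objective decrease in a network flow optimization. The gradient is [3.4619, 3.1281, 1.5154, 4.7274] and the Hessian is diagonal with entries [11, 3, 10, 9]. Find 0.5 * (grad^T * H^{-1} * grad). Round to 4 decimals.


Step 1: H is diagonal, so H^(-1) * g = [0.3147, 1.0427, 0.1515, 0.5253].
Step 2: g^T H^(-1) g = sum_i g_i^2 / H_ii
  = (3.4619)^2/11 + (3.1281)^2/3 + (1.5154)^2/10 + (4.7274)^2/9
  = 1.0895 + 3.2617 + 0.2296 + 2.4831 = 7.064
Step 3: Objective decrease = 0.5 * g^T H^(-1) g = 3.532


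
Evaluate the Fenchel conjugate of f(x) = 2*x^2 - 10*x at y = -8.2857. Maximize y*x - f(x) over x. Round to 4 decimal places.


f*(y) = sup_x {y*x - a*x^2 - b*x} = sup_x {(y-b)*x - a*x^2}
FOC: (y - b) - 2a*x = 0 => x* = (y - b)/(2a)
x* = (-8.2857 + 10)/(2*2) = 0.4286
f*(-8.2857) = (y-b)^2/(4a) = (-8.2857 + 10)^2/(4*2)
= 2.9388/8 = 0.3674


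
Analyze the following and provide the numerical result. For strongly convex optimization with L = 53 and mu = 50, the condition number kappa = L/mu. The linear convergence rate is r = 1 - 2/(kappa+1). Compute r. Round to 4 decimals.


Step 1: Compute the condition number.
kappa = L/mu = 53/50 = 1.06
Step 2: Compute the convergence rate.
r = 1 - 2/(kappa + 1) = 1 - 2*mu/(L + mu) = (L - mu)/(L + mu) = 3/103 = 0.0291


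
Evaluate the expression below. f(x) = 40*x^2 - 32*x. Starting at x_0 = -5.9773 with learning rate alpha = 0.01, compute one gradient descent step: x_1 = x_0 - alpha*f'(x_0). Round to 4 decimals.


We compute the gradient at x_0 and apply the update.
f'(x) = 80*x - 32
f'(-5.9773) = 80*-5.9773 - 32 = -510.184
x_1 = -5.9773 - 0.01*-510.184 = -0.8755


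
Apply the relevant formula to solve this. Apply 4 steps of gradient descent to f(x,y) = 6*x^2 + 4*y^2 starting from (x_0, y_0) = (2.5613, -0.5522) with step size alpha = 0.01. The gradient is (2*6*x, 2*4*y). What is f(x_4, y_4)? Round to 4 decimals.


Gradient descent on f(x,y) = 6*x^2 + 4*y^2.
Starting point: (2.5613, -0.5522), alpha = 0.01
Step 1: grad_x = 2*6*2.5613 = 30.7356, grad_y = 2*4*-0.5522 = -4.4176
  x_1 = 2.5613 - 0.01*30.7356 = 2.2539
  y_1 = -0.5522 - 0.01*-4.4176 = -0.508
Step 2: grad_x = 2*6*2.2539 = 27.0473, grad_y = 2*4*-0.508 = -4.0642
  x_2 = 2.2539 - 0.01*27.0473 = 1.9835
  y_2 = -0.508 - 0.01*-4.0642 = -0.4674
Step 3: grad_x = 2*6*1.9835 = 23.8016, grad_y = 2*4*-0.4674 = -3.7391
  x_3 = 1.9835 - 0.01*23.8016 = 1.7455
  y_3 = -0.4674 - 0.01*-3.7391 = -0.43
Step 4: grad_x = 2*6*1.7455 = 20.9455, grad_y = 2*4*-0.43 = -3.4399
  x_4 = 1.7455 - 0.01*20.9455 = 1.536
  y_4 = -0.43 - 0.01*-3.4399 = -0.3956
f(1.536, -0.3956) = 6*1.536^2 + 4*(-0.3956)^2 = 14.7817
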